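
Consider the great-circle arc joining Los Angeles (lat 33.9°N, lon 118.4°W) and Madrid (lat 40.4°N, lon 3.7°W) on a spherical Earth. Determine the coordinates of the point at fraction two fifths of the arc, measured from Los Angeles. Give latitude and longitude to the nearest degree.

The haversine formula gives a central angle δ ≈ 1.473 rad (84.4°) between the endpoints.
Interpolate at f = 2/5 with slerp weights a = sin((1−f)δ)/sin δ ≈ 0.777, b = sin(fδ)/sin δ ≈ 0.558.
p = a·p₁ + b·p₂ ≈ (0.118, -0.595, 0.795); φ = arcsin(p_z) ≈ 52.68°, λ = atan2(p_y, p_x) ≈ -78.81°.

≈ lat 53°N, lon 79°W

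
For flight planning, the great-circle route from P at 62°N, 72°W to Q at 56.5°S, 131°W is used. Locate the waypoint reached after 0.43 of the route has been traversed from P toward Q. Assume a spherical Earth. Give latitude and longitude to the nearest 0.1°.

≈ 11.7°N, 101.6°W

Write both endpoints as unit vectors p₁, p₂ with components (cos φ cos λ, cos φ sin λ, sin φ).
The central angle between the endpoints is δ = arccos(p₁·p₂) ≈ 2.218 rad (127.1°).
Interpolate at f = 0.43 with slerp weights a = sin((1−f)δ)/sin δ ≈ 1.195, b = sin(fδ)/sin δ ≈ 1.022.
p = a·p₁ + b·p₂ ≈ (-0.197, -0.959, 0.203); φ = arcsin(p_z) ≈ 11.69°, λ = atan2(p_y, p_x) ≈ -101.59°.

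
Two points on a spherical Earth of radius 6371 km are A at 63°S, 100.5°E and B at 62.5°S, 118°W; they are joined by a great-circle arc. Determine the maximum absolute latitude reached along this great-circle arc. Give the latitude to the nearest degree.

≈ 80°S

The great circle lies in the plane with unit normal n̂ = (p₁ × p₂)/|p₁ × p₂|.
Here n̂_z ≈ +0.167; the vertex latitude is φ_max = arccos|n̂_z| ≈ 80.4°.
Check via Clairaut: cos φ_max = |cos φ₁| · sin C = cos(63.0°)·sin(158.4°) ≈ 0.167, again giving ≈ 80.4°.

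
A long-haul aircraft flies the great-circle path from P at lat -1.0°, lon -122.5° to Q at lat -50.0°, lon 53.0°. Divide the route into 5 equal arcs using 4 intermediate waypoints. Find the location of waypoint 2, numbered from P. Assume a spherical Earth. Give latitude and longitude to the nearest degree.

Write both endpoints as unit vectors p₁, p₂ with components (cos φ cos λ, cos φ sin λ, sin φ).
The central angle between the endpoints is δ = arccos(p₁·p₂) ≈ 2.249 rad (128.9°).
Interpolate at f = 2/5 with slerp weights a = sin((1−f)δ)/sin δ ≈ 1.253, b = sin(fδ)/sin δ ≈ 1.006.
p = a·p₁ + b·p₂ ≈ (-0.284, -0.540, -0.792); φ = arcsin(p_z) ≈ -52.39°, λ = atan2(p_y, p_x) ≈ -117.73°.

≈ lat -52°, lon -118°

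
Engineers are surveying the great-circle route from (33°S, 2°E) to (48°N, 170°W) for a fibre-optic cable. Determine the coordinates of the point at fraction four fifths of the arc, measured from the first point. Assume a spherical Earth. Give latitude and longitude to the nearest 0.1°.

From cos δ = sin φ₁ sin φ₂ + cos φ₁ cos φ₂ cos Δλ, the central angle is δ ≈ 2.859 rad (163.8°).
Interpolate at f = 4/5 with slerp weights a = sin((1−f)δ)/sin δ ≈ 1.944, b = sin(fδ)/sin δ ≈ 2.708.
p = a·p₁ + b·p₂ ≈ (-0.155, -0.258, 0.954); φ = arcsin(p_z) ≈ 72.49°, λ = atan2(p_y, p_x) ≈ -121.04°.

≈ (72.5°N, 121.0°W)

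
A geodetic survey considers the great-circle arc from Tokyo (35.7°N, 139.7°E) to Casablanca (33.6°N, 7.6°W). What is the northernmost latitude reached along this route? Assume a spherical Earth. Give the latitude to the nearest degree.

The great circle lies in the plane with unit normal n̂ = (p₁ × p₂)/|p₁ × p₂|.
Here n̂_z ≈ -0.377; the vertex latitude is φ_max = arccos|n̂_z| ≈ 67.9°.

≈ 68°N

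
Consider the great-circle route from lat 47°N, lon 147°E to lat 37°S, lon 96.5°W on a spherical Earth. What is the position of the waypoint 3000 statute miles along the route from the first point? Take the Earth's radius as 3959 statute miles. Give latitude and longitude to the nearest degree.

From cos δ = sin φ₁ sin φ₂ + cos φ₁ cos φ₂ cos Δλ, the central angle is δ ≈ 2.323 rad (133.1°). The total great-circle distance is δ·R ≈ 2.323 × 3959 ≈ 9196 mi, so the target fraction is f = 3000/9196 ≈ 0.326.
Interpolate at f ≈ 0.326 with slerp weights a = sin((1−f)δ)/sin δ ≈ 1.369, b = sin(fδ)/sin δ ≈ 0.941.
p = a·p₁ + b·p₂ ≈ (-0.868, -0.238, 0.435); φ = arcsin(p_z) ≈ 25.79°, λ = atan2(p_y, p_x) ≈ -164.66°.

≈ lat 26°N, lon 165°W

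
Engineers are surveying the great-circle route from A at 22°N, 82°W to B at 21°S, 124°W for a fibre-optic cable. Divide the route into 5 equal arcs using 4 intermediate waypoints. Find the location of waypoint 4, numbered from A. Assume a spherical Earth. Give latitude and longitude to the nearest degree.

The haversine formula gives a central angle δ ≈ 1.037 rad (59.4°) between the endpoints.
Interpolate at f = 4/5 with slerp weights a = sin((1−f)δ)/sin δ ≈ 0.239, b = sin(fδ)/sin δ ≈ 0.857.
p = a·p₁ + b·p₂ ≈ (-0.416, -0.883, -0.217); φ = arcsin(p_z) ≈ -12.56°, λ = atan2(p_y, p_x) ≈ -115.26°.

≈ 13°S, 115°W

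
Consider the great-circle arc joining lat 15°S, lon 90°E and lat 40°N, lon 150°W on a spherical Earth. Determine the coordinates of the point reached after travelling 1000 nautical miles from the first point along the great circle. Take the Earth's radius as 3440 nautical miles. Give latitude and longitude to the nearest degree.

≈ lat 4°S, lon 103°E

The haversine formula gives a central angle δ ≈ 2.137 rad (122.4°) between the endpoints. The total great-circle distance is δ·R ≈ 2.137 × 3440 ≈ 7351 nmi, so the target fraction is f = 1000/7351 ≈ 0.136.
Interpolate at f ≈ 0.136 with slerp weights a = sin((1−f)δ)/sin δ ≈ 1.140, b = sin(fδ)/sin δ ≈ 0.340.
p = a·p₁ + b·p₂ ≈ (-0.225, 0.971, -0.077); φ = arcsin(p_z) ≈ -4.41°, λ = atan2(p_y, p_x) ≈ 103.06°.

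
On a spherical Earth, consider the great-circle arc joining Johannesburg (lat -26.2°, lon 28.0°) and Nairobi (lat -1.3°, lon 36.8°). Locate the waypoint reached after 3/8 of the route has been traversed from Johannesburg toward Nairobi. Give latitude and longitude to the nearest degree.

Convert each endpoint to a unit vector on the sphere (x = cos φ cos λ, y = cos φ sin λ, z = sin φ).
The central angle between the endpoints is δ = arccos(p₁·p₂) ≈ 0.459 rad (26.3°).
Interpolate at f = 3/8 with slerp weights a = sin((1−f)δ)/sin δ ≈ 0.639, b = sin(fδ)/sin δ ≈ 0.387.
p = a·p₁ + b·p₂ ≈ (0.815, 0.501, -0.291); φ = arcsin(p_z) ≈ -16.90°, λ = atan2(p_y, p_x) ≈ 31.54°.

≈ lat -17°, lon 32°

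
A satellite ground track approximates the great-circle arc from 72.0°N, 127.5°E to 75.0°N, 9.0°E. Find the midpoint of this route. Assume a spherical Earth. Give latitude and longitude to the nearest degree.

The haversine formula gives a central angle δ ≈ 0.494 rad (28.3°) between the endpoints.
Interpolate at f = 1/2 with slerp weights a = sin((1−f)δ)/sin δ ≈ 0.516, b = sin(fδ)/sin δ ≈ 0.516.
p = a·p₁ + b·p₂ ≈ (0.035, 0.147, 0.988); φ = arcsin(p_z) ≈ 81.29°, λ = atan2(p_y, p_x) ≈ 76.70°.

≈ 81°N, 77°E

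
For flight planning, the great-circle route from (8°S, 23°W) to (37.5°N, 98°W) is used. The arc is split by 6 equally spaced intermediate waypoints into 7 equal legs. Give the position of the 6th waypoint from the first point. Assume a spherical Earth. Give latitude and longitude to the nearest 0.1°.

The haversine formula gives a central angle δ ≈ 1.452 rad (83.2°) between the endpoints.
Interpolate at f = 6/7 with slerp weights a = sin((1−f)δ)/sin δ ≈ 0.207, b = sin(fδ)/sin δ ≈ 0.954.
p = a·p₁ + b·p₂ ≈ (0.084, -0.830, 0.552); φ = arcsin(p_z) ≈ 33.50°, λ = atan2(p_y, p_x) ≈ -84.24°.

≈ (33.5°N, 84.2°W)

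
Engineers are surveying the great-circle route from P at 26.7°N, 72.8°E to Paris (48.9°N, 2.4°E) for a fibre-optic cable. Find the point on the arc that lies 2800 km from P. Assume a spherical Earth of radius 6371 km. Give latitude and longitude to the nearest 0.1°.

The haversine formula gives a central angle δ ≈ 1.006 rad (57.6°) between the endpoints. The total great-circle distance is δ·R ≈ 1.006 × 6371 ≈ 6407 km, so the target fraction is f = 2800/6407 ≈ 0.437.
Interpolate at f ≈ 0.437 with slerp weights a = sin((1−f)δ)/sin δ ≈ 0.635, b = sin(fδ)/sin δ ≈ 0.504.
p = a·p₁ + b·p₂ ≈ (0.499, 0.556, 0.665); φ = arcsin(p_z) ≈ 41.69°, λ = atan2(p_y, p_x) ≈ 48.10°.

≈ 41.7°N, 48.1°E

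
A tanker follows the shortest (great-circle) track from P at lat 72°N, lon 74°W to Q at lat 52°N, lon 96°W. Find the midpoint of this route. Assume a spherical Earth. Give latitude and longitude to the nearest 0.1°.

≈ lat 62.4°N, lon 88.7°W

Write both endpoints as unit vectors p₁, p₂ with components (cos φ cos λ, cos φ sin λ, sin φ).
The central angle between the endpoints is δ = arccos(p₁·p₂) ≈ 0.388 rad (22.2°).
Interpolate at f = 1/2 with slerp weights a = sin((1−f)δ)/sin δ ≈ 0.510, b = sin(fδ)/sin δ ≈ 0.510.
p = a·p₁ + b·p₂ ≈ (0.011, -0.463, 0.886); φ = arcsin(p_z) ≈ 62.39°, λ = atan2(p_y, p_x) ≈ -88.69°.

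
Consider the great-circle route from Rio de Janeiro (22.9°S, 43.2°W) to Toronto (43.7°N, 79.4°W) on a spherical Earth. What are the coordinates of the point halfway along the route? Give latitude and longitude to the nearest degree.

Convert each endpoint to a unit vector on the sphere (x = cos φ cos λ, y = cos φ sin λ, z = sin φ).
The central angle between the endpoints is δ = arccos(p₁·p₂) ≈ 1.299 rad (74.4°).
Interpolate at f = 1/2 with slerp weights a = sin((1−f)δ)/sin δ ≈ 0.628, b = sin(fδ)/sin δ ≈ 0.628.
p = a·p₁ + b·p₂ ≈ (0.505, -0.842, 0.189); φ = arcsin(p_z) ≈ 10.92°, λ = atan2(p_y, p_x) ≈ -59.04°.

≈ (11°N, 59°W)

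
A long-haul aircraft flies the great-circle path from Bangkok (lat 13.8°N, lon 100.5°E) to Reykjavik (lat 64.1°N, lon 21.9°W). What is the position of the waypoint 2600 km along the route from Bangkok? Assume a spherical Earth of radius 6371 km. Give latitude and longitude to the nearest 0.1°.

Convert each endpoint to a unit vector on the sphere (x = cos φ cos λ, y = cos φ sin λ, z = sin φ).
The central angle between the endpoints is δ = arccos(p₁·p₂) ≈ 1.584 rad (90.7°). The total great-circle distance is δ·R ≈ 1.584 × 6371 ≈ 10089 km, so the target fraction is f = 2600/10089 ≈ 0.258.
Interpolate at f ≈ 0.258 with slerp weights a = sin((1−f)δ)/sin δ ≈ 0.923, b = sin(fδ)/sin δ ≈ 0.397.
p = a·p₁ + b·p₂ ≈ (-0.002, 0.817, 0.577); φ = arcsin(p_z) ≈ 35.25°, λ = atan2(p_y, p_x) ≈ 90.17°.

≈ lat 35.3°N, lon 90.2°E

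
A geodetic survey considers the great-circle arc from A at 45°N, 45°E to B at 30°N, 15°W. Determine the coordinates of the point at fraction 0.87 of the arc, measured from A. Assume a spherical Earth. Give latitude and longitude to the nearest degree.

From cos δ = sin φ₁ sin φ₂ + cos φ₁ cos φ₂ cos Δλ, the central angle is δ ≈ 0.850 rad (48.7°).
Interpolate at f = 0.87 with slerp weights a = sin((1−f)δ)/sin δ ≈ 0.147, b = sin(fδ)/sin δ ≈ 0.897.
p = a·p₁ + b·p₂ ≈ (0.824, -0.128, 0.552); φ = arcsin(p_z) ≈ 33.53°, λ = atan2(p_y, p_x) ≈ -8.81°.

≈ 34°N, 9°W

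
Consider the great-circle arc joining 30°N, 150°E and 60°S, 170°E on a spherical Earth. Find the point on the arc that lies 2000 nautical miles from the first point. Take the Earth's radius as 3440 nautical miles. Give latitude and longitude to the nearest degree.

From cos δ = sin φ₁ sin φ₂ + cos φ₁ cos φ₂ cos Δλ, the central angle is δ ≈ 1.597 rad (91.5°). The total great-circle distance is δ·R ≈ 1.597 × 3440 ≈ 5493 nmi, so the target fraction is f = 2000/5493 ≈ 0.364.
Interpolate at f ≈ 0.364 with slerp weights a = sin((1−f)δ)/sin δ ≈ 0.850, b = sin(fδ)/sin δ ≈ 0.549.
p = a·p₁ + b·p₂ ≈ (-0.908, 0.416, -0.051); φ = arcsin(p_z) ≈ -2.91°, λ = atan2(p_y, p_x) ≈ 155.40°.

≈ 3°S, 155°E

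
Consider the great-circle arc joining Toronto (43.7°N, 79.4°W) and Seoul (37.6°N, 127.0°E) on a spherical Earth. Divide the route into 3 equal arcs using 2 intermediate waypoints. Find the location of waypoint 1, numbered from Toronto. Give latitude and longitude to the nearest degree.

Write both endpoints as unit vectors p₁, p₂ with components (cos φ cos λ, cos φ sin λ, sin φ).
The central angle between the endpoints is δ = arccos(p₁·p₂) ≈ 1.662 rad (95.3°).
Interpolate at f = 1/3 with slerp weights a = sin((1−f)δ)/sin δ ≈ 0.899, b = sin(fδ)/sin δ ≈ 0.528.
p = a·p₁ + b·p₂ ≈ (-0.132, -0.304, 0.943); φ = arcsin(p_z) ≈ 70.62°, λ = atan2(p_y, p_x) ≈ -113.52°.

≈ 71°N, 114°W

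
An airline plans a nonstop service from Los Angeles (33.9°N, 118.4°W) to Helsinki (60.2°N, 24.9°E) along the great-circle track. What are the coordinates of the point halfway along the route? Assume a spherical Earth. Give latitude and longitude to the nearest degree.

Convert each endpoint to a unit vector on the sphere (x = cos φ cos λ, y = cos φ sin λ, z = sin φ).
The central angle between the endpoints is δ = arccos(p₁·p₂) ≈ 1.417 rad (81.2°).
Interpolate at f = 1/2 with slerp weights a = sin((1−f)δ)/sin δ ≈ 0.658, b = sin(fδ)/sin δ ≈ 0.658.
p = a·p₁ + b·p₂ ≈ (0.037, -0.343, 0.939); φ = arcsin(p_z) ≈ 69.82°, λ = atan2(p_y, p_x) ≈ -83.86°.

≈ 70°N, 84°W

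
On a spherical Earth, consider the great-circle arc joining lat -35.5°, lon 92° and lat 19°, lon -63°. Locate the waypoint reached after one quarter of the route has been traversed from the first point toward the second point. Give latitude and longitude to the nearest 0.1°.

Write both endpoints as unit vectors p₁, p₂ with components (cos φ cos λ, cos φ sin λ, sin φ).
The central angle between the endpoints is δ = arccos(p₁·p₂) ≈ 2.661 rad (152.5°).
Interpolate at f = 1/4 with slerp weights a = sin((1−f)δ)/sin δ ≈ 1.971, b = sin(fδ)/sin δ ≈ 1.335.
p = a·p₁ + b·p₂ ≈ (0.517, 0.479, -0.710); φ = arcsin(p_z) ≈ -45.21°, λ = atan2(p_y, p_x) ≈ 42.78°.

≈ lat -45.2°, lon 42.8°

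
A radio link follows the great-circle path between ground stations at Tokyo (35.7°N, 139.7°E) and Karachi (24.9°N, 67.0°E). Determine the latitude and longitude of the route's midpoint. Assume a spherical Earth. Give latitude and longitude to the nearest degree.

≈ 36°N, 101°E

Convert each endpoint to a unit vector on the sphere (x = cos φ cos λ, y = cos φ sin λ, z = sin φ).
The central angle between the endpoints is δ = arccos(p₁·p₂) ≈ 1.087 rad (62.3°).
Interpolate at f = 1/2 with slerp weights a = sin((1−f)δ)/sin δ ≈ 0.584, b = sin(fδ)/sin δ ≈ 0.584.
p = a·p₁ + b·p₂ ≈ (-0.155, 0.795, 0.587); φ = arcsin(p_z) ≈ 35.94°, λ = atan2(p_y, p_x) ≈ 101.02°.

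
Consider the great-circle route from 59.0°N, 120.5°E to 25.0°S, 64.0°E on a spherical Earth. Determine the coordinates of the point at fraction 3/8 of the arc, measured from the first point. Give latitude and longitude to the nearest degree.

≈ 30°N, 90°E

Write both endpoints as unit vectors p₁, p₂ with components (cos φ cos λ, cos φ sin λ, sin φ).
The central angle between the endpoints is δ = arccos(p₁·p₂) ≈ 1.676 rad (96.0°).
Interpolate at f = 3/8 with slerp weights a = sin((1−f)δ)/sin δ ≈ 0.871, b = sin(fδ)/sin δ ≈ 0.591.
p = a·p₁ + b·p₂ ≈ (0.007, 0.868, 0.497); φ = arcsin(p_z) ≈ 29.78°, λ = atan2(p_y, p_x) ≈ 89.53°.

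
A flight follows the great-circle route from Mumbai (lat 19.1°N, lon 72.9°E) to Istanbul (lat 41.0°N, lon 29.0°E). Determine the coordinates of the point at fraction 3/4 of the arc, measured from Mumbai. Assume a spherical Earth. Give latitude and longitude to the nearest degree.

≈ lat 37°N, lon 42°E

From cos δ = sin φ₁ sin φ₂ + cos φ₁ cos φ₂ cos Δλ, the central angle is δ ≈ 0.755 rad (43.2°).
Interpolate at f = 3/4 with slerp weights a = sin((1−f)δ)/sin δ ≈ 0.274, b = sin(fδ)/sin δ ≈ 0.783.
p = a·p₁ + b·p₂ ≈ (0.593, 0.534, 0.603); φ = arcsin(p_z) ≈ 37.10°, λ = atan2(p_y, p_x) ≈ 42.00°.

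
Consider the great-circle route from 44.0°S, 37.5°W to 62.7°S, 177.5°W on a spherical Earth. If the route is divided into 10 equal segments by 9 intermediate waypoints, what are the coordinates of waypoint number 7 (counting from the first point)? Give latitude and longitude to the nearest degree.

≈ 76°S, 130°W

Convert each endpoint to a unit vector on the sphere (x = cos φ cos λ, y = cos φ sin λ, z = sin φ).
The central angle between the endpoints is δ = arccos(p₁·p₂) ≈ 1.198 rad (68.6°).
Interpolate at f = 7/10 with slerp weights a = sin((1−f)δ)/sin δ ≈ 0.378, b = sin(fδ)/sin δ ≈ 0.798.
p = a·p₁ + b·p₂ ≈ (-0.150, -0.181, -0.972); φ = arcsin(p_z) ≈ -76.37°, λ = atan2(p_y, p_x) ≈ -129.67°.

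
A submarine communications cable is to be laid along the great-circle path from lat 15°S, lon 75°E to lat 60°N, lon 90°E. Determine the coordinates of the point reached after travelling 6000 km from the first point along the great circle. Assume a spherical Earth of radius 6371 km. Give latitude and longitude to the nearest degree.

≈ lat 38°N, lon 83°E

Write both endpoints as unit vectors p₁, p₂ with components (cos φ cos λ, cos φ sin λ, sin φ).
The central angle between the endpoints is δ = arccos(p₁·p₂) ≈ 1.326 rad (76.0°). The total great-circle distance is δ·R ≈ 1.326 × 6371 ≈ 8448 km, so the target fraction is f = 6000/8448 ≈ 0.710.
Interpolate at f ≈ 0.710 with slerp weights a = sin((1−f)δ)/sin δ ≈ 0.386, b = sin(fδ)/sin δ ≈ 0.833.
p = a·p₁ + b·p₂ ≈ (0.097, 0.777, 0.622); φ = arcsin(p_z) ≈ 38.45°, λ = atan2(p_y, p_x) ≈ 82.92°.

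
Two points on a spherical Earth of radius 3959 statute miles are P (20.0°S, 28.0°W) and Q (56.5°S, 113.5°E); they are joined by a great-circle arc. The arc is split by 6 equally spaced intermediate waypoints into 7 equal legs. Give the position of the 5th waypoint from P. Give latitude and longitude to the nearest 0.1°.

≈ (71.0°S, 56.2°E)

The haversine formula gives a central angle δ ≈ 1.692 rad (96.9°) between the endpoints.
Interpolate at f = 5/7 with slerp weights a = sin((1−f)δ)/sin δ ≈ 0.468, b = sin(fδ)/sin δ ≈ 0.942.
p = a·p₁ + b·p₂ ≈ (0.181, 0.270, -0.946); φ = arcsin(p_z) ≈ -71.01°, λ = atan2(p_y, p_x) ≈ 56.16°.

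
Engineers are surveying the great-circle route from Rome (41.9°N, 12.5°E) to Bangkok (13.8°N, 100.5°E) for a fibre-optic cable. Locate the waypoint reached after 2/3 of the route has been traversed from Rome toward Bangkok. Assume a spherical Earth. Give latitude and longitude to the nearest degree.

From cos δ = sin φ₁ sin φ₂ + cos φ₁ cos φ₂ cos Δλ, the central angle is δ ≈ 1.385 rad (79.4°).
Interpolate at f = 2/3 with slerp weights a = sin((1−f)δ)/sin δ ≈ 0.453, b = sin(fδ)/sin δ ≈ 0.812.
p = a·p₁ + b·p₂ ≈ (0.186, 0.848, 0.496); φ = arcsin(p_z) ≈ 29.76°, λ = atan2(p_y, p_x) ≈ 77.65°.

≈ 30°N, 78°E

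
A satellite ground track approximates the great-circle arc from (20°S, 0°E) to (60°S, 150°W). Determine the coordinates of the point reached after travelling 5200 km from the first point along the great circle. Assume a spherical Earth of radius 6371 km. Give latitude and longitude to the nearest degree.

From cos δ = sin φ₁ sin φ₂ + cos φ₁ cos φ₂ cos Δλ, the central angle is δ ≈ 1.682 rad (96.4°). The total great-circle distance is δ·R ≈ 1.682 × 6371 ≈ 10714 km, so the target fraction is f = 5200/10714 ≈ 0.485.
Interpolate at f ≈ 0.485 with slerp weights a = sin((1−f)δ)/sin δ ≈ 0.766, b = sin(fδ)/sin δ ≈ 0.733.
p = a·p₁ + b·p₂ ≈ (0.403, -0.183, -0.897); φ = arcsin(p_z) ≈ -63.75°, λ = atan2(p_y, p_x) ≈ -24.48°.

≈ (64°S, 24°W)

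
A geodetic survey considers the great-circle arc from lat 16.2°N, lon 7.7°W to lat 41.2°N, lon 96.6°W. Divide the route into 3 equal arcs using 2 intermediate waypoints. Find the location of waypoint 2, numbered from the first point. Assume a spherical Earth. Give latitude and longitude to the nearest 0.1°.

Write both endpoints as unit vectors p₁, p₂ with components (cos φ cos λ, cos φ sin λ, sin φ).
The central angle between the endpoints is δ = arccos(p₁·p₂) ≈ 1.372 rad (78.6°).
Interpolate at f = 2/3 with slerp weights a = sin((1−f)δ)/sin δ ≈ 0.450, b = sin(fδ)/sin δ ≈ 0.808.
p = a·p₁ + b·p₂ ≈ (0.359, -0.662, 0.658); φ = arcsin(p_z) ≈ 41.15°, λ = atan2(p_y, p_x) ≈ -61.55°.

≈ lat 41.2°N, lon 61.6°W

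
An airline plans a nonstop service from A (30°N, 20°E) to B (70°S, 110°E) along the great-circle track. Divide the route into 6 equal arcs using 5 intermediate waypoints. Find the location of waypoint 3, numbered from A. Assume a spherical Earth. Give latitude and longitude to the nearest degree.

The haversine formula gives a central angle δ ≈ 2.060 rad (118.0°) between the endpoints.
Interpolate at f = 3/6 with slerp weights a = sin((1−f)δ)/sin δ ≈ 0.971, b = sin(fδ)/sin δ ≈ 0.971.
p = a·p₁ + b·p₂ ≈ (0.677, 0.600, -0.427); φ = arcsin(p_z) ≈ -25.28°, λ = atan2(p_y, p_x) ≈ 41.55°.

≈ (25°S, 42°E)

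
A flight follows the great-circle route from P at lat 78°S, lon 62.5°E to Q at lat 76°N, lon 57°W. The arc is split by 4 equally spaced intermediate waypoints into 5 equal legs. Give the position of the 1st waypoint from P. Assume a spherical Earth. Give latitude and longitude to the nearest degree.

Write both endpoints as unit vectors p₁, p₂ with components (cos φ cos λ, cos φ sin λ, sin φ).
The central angle between the endpoints is δ = arccos(p₁·p₂) ≈ 2.912 rad (166.9°).
Interpolate at f = 1/5 with slerp weights a = sin((1−f)δ)/sin δ ≈ 3.194, b = sin(fδ)/sin δ ≈ 2.422.
p = a·p₁ + b·p₂ ≈ (0.626, 0.098, -0.774); φ = arcsin(p_z) ≈ -50.71°, λ = atan2(p_y, p_x) ≈ 8.87°.

≈ lat 51°S, lon 9°E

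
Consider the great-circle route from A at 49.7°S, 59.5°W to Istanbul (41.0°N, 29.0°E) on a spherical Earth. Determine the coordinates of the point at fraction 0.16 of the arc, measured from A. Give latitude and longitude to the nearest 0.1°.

≈ 37.9°S, 38.5°W

From cos δ = sin φ₁ sin φ₂ + cos φ₁ cos φ₂ cos Δλ, the central angle is δ ≈ 2.080 rad (119.2°).
Interpolate at f = 0.16 with slerp weights a = sin((1−f)δ)/sin δ ≈ 1.128, b = sin(fδ)/sin δ ≈ 0.374.
p = a·p₁ + b·p₂ ≈ (0.617, -0.491, -0.614); φ = arcsin(p_z) ≈ -37.91°, λ = atan2(p_y, p_x) ≈ -38.53°.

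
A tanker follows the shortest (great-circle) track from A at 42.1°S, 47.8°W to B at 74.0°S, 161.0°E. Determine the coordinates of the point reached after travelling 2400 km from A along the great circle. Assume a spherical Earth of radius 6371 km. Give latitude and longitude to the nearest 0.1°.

≈ 63.3°S, 54.9°W

Convert each endpoint to a unit vector on the sphere (x = cos φ cos λ, y = cos φ sin λ, z = sin φ).
The central angle between the endpoints is δ = arccos(p₁·p₂) ≈ 1.087 rad (62.3°). The total great-circle distance is δ·R ≈ 1.087 × 6371 ≈ 6925 km, so the target fraction is f = 2400/6925 ≈ 0.347.
Interpolate at f ≈ 0.347 with slerp weights a = sin((1−f)δ)/sin δ ≈ 0.737, b = sin(fδ)/sin δ ≈ 0.416.
p = a·p₁ + b·p₂ ≈ (0.259, -0.368, -0.893); φ = arcsin(p_z) ≈ -63.29°, λ = atan2(p_y, p_x) ≈ -54.85°.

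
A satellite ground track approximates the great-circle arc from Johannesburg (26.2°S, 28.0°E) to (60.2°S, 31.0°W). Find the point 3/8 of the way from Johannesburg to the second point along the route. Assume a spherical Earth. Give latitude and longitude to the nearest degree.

From cos δ = sin φ₁ sin φ₂ + cos φ₁ cos φ₂ cos Δλ, the central angle is δ ≈ 0.911 rad (52.2°).
Interpolate at f = 3/8 with slerp weights a = sin((1−f)δ)/sin δ ≈ 0.682, b = sin(fδ)/sin δ ≈ 0.424.
p = a·p₁ + b·p₂ ≈ (0.721, 0.179, -0.669); φ = arcsin(p_z) ≈ -42.01°, λ = atan2(p_y, p_x) ≈ 13.93°.

≈ (42°S, 14°E)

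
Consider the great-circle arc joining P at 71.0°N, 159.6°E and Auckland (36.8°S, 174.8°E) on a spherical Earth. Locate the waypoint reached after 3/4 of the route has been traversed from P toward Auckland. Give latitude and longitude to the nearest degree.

≈ 10°S, 172°E

Write both endpoints as unit vectors p₁, p₂ with components (cos φ cos λ, cos φ sin λ, sin φ).
The central angle between the endpoints is δ = arccos(p₁·p₂) ≈ 1.891 rad (108.3°).
Interpolate at f = 3/4 with slerp weights a = sin((1−f)δ)/sin δ ≈ 0.480, b = sin(fδ)/sin δ ≈ 1.041.
p = a·p₁ + b·p₂ ≈ (-0.977, 0.130, -0.170); φ = arcsin(p_z) ≈ -9.80°, λ = atan2(p_y, p_x) ≈ 172.42°.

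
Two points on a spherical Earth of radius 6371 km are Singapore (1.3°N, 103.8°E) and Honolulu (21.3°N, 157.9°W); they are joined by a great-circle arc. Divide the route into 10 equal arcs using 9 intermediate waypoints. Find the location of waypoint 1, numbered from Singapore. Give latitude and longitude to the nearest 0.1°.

≈ 4.9°N, 112.9°E

Write both endpoints as unit vectors p₁, p₂ with components (cos φ cos λ, cos φ sin λ, sin φ).
The central angle between the endpoints is δ = arccos(p₁·p₂) ≈ 1.697 rad (97.3°).
Interpolate at f = 1/10 with slerp weights a = sin((1−f)δ)/sin δ ≈ 1.007, b = sin(fδ)/sin δ ≈ 0.170.
p = a·p₁ + b·p₂ ≈ (-0.387, 0.918, 0.085); φ = arcsin(p_z) ≈ 4.86°, λ = atan2(p_y, p_x) ≈ 112.87°.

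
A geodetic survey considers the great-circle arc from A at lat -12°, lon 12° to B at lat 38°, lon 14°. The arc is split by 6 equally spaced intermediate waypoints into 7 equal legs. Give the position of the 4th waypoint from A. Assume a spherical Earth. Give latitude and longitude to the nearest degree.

Write both endpoints as unit vectors p₁, p₂ with components (cos φ cos λ, cos φ sin λ, sin φ).
The central angle between the endpoints is δ = arccos(p₁·p₂) ≈ 0.873 rad (50.0°).
Interpolate at f = 4/7 with slerp weights a = sin((1−f)δ)/sin δ ≈ 0.477, b = sin(fδ)/sin δ ≈ 0.624.
p = a·p₁ + b·p₂ ≈ (0.934, 0.216, 0.285); φ = arcsin(p_z) ≈ 16.57°, λ = atan2(p_y, p_x) ≈ 13.03°.

≈ lat 17°, lon 13°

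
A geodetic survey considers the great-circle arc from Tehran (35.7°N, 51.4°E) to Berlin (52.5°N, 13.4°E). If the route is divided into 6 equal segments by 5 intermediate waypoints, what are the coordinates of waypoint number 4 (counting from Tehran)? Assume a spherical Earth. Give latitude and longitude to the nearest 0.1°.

Write both endpoints as unit vectors p₁, p₂ with components (cos φ cos λ, cos φ sin λ, sin φ).
The central angle between the endpoints is δ = arccos(p₁·p₂) ≈ 0.550 rad (31.5°).
Interpolate at f = 4/6 with slerp weights a = sin((1−f)δ)/sin δ ≈ 0.349, b = sin(fδ)/sin δ ≈ 0.686.
p = a·p₁ + b·p₂ ≈ (0.583, 0.318, 0.748); φ = arcsin(p_z) ≈ 48.39°, λ = atan2(p_y, p_x) ≈ 28.62°.

≈ 48.4°N, 28.6°E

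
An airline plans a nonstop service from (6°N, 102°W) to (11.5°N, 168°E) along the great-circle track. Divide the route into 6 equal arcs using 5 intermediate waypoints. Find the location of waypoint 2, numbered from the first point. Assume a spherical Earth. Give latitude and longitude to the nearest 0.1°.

≈ (10.9°N, 131.5°W)

Convert each endpoint to a unit vector on the sphere (x = cos φ cos λ, y = cos φ sin λ, z = sin φ).
The central angle between the endpoints is δ = arccos(p₁·p₂) ≈ 1.550 rad (88.8°).
Interpolate at f = 2/6 with slerp weights a = sin((1−f)δ)/sin δ ≈ 0.859, b = sin(fδ)/sin δ ≈ 0.494.
p = a·p₁ + b·p₂ ≈ (-0.651, -0.735, 0.188); φ = arcsin(p_z) ≈ 10.85°, λ = atan2(p_y, p_x) ≈ -131.54°.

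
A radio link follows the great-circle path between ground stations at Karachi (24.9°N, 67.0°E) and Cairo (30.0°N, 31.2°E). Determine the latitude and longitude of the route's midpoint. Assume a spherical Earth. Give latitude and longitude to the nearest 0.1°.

≈ (28.6°N, 49.5°E)

The haversine formula gives a central angle δ ≈ 0.559 rad (32.0°) between the endpoints.
Interpolate at f = 1/2 with slerp weights a = sin((1−f)δ)/sin δ ≈ 0.520, b = sin(fδ)/sin δ ≈ 0.520.
p = a·p₁ + b·p₂ ≈ (0.570, 0.668, 0.479); φ = arcsin(p_z) ≈ 28.63°, λ = atan2(p_y, p_x) ≈ 49.53°.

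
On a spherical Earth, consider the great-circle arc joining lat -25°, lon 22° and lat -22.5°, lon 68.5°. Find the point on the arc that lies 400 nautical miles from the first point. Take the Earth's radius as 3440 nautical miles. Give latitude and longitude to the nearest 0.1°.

≈ lat -25.6°, lon 29.3°

Convert each endpoint to a unit vector on the sphere (x = cos φ cos λ, y = cos φ sin λ, z = sin φ).
The central angle between the endpoints is δ = arccos(p₁·p₂) ≈ 0.741 rad (42.4°). The total great-circle distance is δ·R ≈ 0.741 × 3440 ≈ 2547 nmi, so the target fraction is f = 400/2547 ≈ 0.157.
Interpolate at f ≈ 0.157 with slerp weights a = sin((1−f)δ)/sin δ ≈ 0.866, b = sin(fδ)/sin δ ≈ 0.172.
p = a·p₁ + b·p₂ ≈ (0.786, 0.442, -0.432); φ = arcsin(p_z) ≈ -25.59°, λ = atan2(p_y, p_x) ≈ 29.34°.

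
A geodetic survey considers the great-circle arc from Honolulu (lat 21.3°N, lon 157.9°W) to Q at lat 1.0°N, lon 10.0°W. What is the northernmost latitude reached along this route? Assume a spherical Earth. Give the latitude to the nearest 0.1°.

≈ 37.3°N

The great circle lies in the plane with unit normal n̂ = (p₁ × p₂)/|p₁ × p₂|.
Here n̂_z ≈ +0.796; the vertex latitude is φ_max = arccos|n̂_z| ≈ 37.3°.
Check via Clairaut: cos φ_max = |cos φ₁| · sin C = cos(21.3°)·sin(58.6°) ≈ 0.796, again giving ≈ 37.3°.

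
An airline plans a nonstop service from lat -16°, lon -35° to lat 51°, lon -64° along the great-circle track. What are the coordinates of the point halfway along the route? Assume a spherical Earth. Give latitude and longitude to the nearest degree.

The haversine formula gives a central angle δ ≈ 1.250 rad (71.6°) between the endpoints.
Interpolate at f = 1/2 with slerp weights a = sin((1−f)δ)/sin δ ≈ 0.617, b = sin(fδ)/sin δ ≈ 0.617.
p = a·p₁ + b·p₂ ≈ (0.656, -0.689, 0.309); φ = arcsin(p_z) ≈ 18.01°, λ = atan2(p_y, p_x) ≈ -46.41°.

≈ lat 18°, lon -46°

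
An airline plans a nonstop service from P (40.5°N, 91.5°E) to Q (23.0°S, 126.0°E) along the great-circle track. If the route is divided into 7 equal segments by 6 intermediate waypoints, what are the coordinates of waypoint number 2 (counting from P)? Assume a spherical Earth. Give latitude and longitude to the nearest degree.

≈ (23°N, 103°E)

From cos δ = sin φ₁ sin φ₂ + cos φ₁ cos φ₂ cos Δλ, the central angle is δ ≈ 1.242 rad (71.1°).
Interpolate at f = 2/7 with slerp weights a = sin((1−f)δ)/sin δ ≈ 0.819, b = sin(fδ)/sin δ ≈ 0.367.
p = a·p₁ + b·p₂ ≈ (-0.215, 0.896, 0.389); φ = arcsin(p_z) ≈ 22.86°, λ = atan2(p_y, p_x) ≈ 103.49°.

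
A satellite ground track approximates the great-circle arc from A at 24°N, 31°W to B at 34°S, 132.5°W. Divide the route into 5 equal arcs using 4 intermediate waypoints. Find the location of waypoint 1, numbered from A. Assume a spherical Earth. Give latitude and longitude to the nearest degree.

≈ 12°N, 51°W

The haversine formula gives a central angle δ ≈ 1.959 rad (112.2°) between the endpoints.
Interpolate at f = 1/5 with slerp weights a = sin((1−f)δ)/sin δ ≈ 1.080, b = sin(fδ)/sin δ ≈ 0.413.
p = a·p₁ + b·p₂ ≈ (0.615, -0.760, 0.209); φ = arcsin(p_z) ≈ 12.05°, λ = atan2(p_y, p_x) ≈ -51.04°.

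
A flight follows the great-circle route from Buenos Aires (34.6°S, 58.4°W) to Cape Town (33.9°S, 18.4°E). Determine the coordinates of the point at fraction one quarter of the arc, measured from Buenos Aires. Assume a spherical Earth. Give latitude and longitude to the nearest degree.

≈ 39°S, 40°W

Convert each endpoint to a unit vector on the sphere (x = cos φ cos λ, y = cos φ sin λ, z = sin φ).
The central angle between the endpoints is δ = arccos(p₁·p₂) ≈ 1.078 rad (61.8°).
Interpolate at f = 1/4 with slerp weights a = sin((1−f)δ)/sin δ ≈ 0.821, b = sin(fδ)/sin δ ≈ 0.302.
p = a·p₁ + b·p₂ ≈ (0.592, -0.496, -0.635); φ = arcsin(p_z) ≈ -39.40°, λ = atan2(p_y, p_x) ≈ -39.97°.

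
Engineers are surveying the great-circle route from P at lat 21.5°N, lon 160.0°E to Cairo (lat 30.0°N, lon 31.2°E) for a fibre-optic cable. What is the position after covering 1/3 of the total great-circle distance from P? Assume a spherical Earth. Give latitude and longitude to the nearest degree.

Convert each endpoint to a unit vector on the sphere (x = cos φ cos λ, y = cos φ sin λ, z = sin φ).
The central angle between the endpoints is δ = arccos(p₁·p₂) ≈ 1.898 rad (108.8°).
Interpolate at f = 1/3 with slerp weights a = sin((1−f)δ)/sin δ ≈ 1.007, b = sin(fδ)/sin δ ≈ 0.625.
p = a·p₁ + b·p₂ ≈ (-0.418, 0.601, 0.681); φ = arcsin(p_z) ≈ 42.96°, λ = atan2(p_y, p_x) ≈ 124.83°.

≈ lat 43°N, lon 125°E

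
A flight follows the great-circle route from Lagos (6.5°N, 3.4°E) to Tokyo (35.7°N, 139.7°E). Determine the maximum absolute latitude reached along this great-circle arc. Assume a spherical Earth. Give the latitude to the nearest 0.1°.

The great circle lies in the plane with unit normal n̂ = (p₁ × p₂)/|p₁ × p₂|.
Here n̂_z ≈ +0.651; the vertex latitude is φ_max = arccos|n̂_z| ≈ 49.4°.
Check via Clairaut: cos φ_max = |cos φ₁| · sin C = cos(6.5°)·sin(41.0°) ≈ 0.651, again giving ≈ 49.4°.

≈ 49.4°N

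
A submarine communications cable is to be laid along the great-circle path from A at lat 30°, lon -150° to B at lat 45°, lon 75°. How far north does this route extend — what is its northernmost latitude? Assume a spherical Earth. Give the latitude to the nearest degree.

≈ 64°

The great circle lies in the plane with unit normal n̂ = (p₁ × p₂)/|p₁ × p₂|.
Here n̂_z ≈ -0.434; the vertex latitude is φ_max = arccos|n̂_z| ≈ 64.3°.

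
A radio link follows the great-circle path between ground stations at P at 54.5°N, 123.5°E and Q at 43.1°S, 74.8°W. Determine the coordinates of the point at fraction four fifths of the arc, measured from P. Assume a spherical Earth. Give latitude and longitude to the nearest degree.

≈ 16°S, 96°W

Write both endpoints as unit vectors p₁, p₂ with components (cos φ cos λ, cos φ sin λ, sin φ).
The central angle between the endpoints is δ = arccos(p₁·p₂) ≈ 2.854 rad (163.5°).
Interpolate at f = 4/5 with slerp weights a = sin((1−f)δ)/sin δ ≈ 1.902, b = sin(fδ)/sin δ ≈ 2.666.
p = a·p₁ + b·p₂ ≈ (-0.099, -0.957, -0.273); φ = arcsin(p_z) ≈ -15.82°, λ = atan2(p_y, p_x) ≈ -95.93°.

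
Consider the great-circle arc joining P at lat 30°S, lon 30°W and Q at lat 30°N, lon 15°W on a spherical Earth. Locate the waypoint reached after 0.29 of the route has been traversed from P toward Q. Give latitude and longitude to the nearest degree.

≈ lat 13°S, lon 25°W

The haversine formula gives a central angle δ ≈ 1.076 rad (61.7°) between the endpoints.
Interpolate at f = 0.29 with slerp weights a = sin((1−f)δ)/sin δ ≈ 0.786, b = sin(fδ)/sin δ ≈ 0.349.
p = a·p₁ + b·p₂ ≈ (0.881, -0.419, -0.219); φ = arcsin(p_z) ≈ -12.63°, λ = atan2(p_y, p_x) ≈ -25.40°.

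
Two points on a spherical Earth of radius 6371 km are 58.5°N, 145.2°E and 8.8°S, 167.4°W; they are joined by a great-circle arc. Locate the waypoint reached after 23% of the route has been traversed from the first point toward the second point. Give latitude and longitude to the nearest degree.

≈ 45°N, 164°E

From cos δ = sin φ₁ sin φ₂ + cos φ₁ cos φ₂ cos Δλ, the central angle is δ ≈ 1.350 rad (77.3°).
Interpolate at f = 0.23 with slerp weights a = sin((1−f)δ)/sin δ ≈ 0.884, b = sin(fδ)/sin δ ≈ 0.313.
p = a·p₁ + b·p₂ ≈ (-0.681, 0.196, 0.705); φ = arcsin(p_z) ≈ 44.87°, λ = atan2(p_y, p_x) ≈ 163.95°.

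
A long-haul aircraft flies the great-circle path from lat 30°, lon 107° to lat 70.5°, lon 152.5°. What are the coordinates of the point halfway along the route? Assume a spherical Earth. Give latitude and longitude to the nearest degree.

Write both endpoints as unit vectors p₁, p₂ with components (cos φ cos λ, cos φ sin λ, sin φ).
The central angle between the endpoints is δ = arccos(p₁·p₂) ≈ 0.831 rad (47.6°).
Interpolate at f = 1/2 with slerp weights a = sin((1−f)δ)/sin δ ≈ 0.547, b = sin(fδ)/sin δ ≈ 0.547.
p = a·p₁ + b·p₂ ≈ (-0.300, 0.537, 0.788); φ = arcsin(p_z) ≈ 52.04°, λ = atan2(p_y, p_x) ≈ 119.21°.

≈ lat 52°, lon 119°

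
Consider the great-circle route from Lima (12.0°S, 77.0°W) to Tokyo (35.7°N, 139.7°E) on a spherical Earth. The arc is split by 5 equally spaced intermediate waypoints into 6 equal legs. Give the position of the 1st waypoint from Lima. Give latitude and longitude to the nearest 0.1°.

From cos δ = sin φ₁ sin φ₂ + cos φ₁ cos φ₂ cos Δλ, the central angle is δ ≈ 2.431 rad (139.3°).
Interpolate at f = 1/6 with slerp weights a = sin((1−f)δ)/sin δ ≈ 1.377, b = sin(fδ)/sin δ ≈ 0.605.
p = a·p₁ + b·p₂ ≈ (-0.071, -0.995, 0.066); φ = arcsin(p_z) ≈ 3.81°, λ = atan2(p_y, p_x) ≈ -94.10°.

≈ (3.8°N, 94.1°W)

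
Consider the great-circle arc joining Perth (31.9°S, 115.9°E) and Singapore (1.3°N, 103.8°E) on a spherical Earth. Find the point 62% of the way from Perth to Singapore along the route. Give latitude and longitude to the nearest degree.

The haversine formula gives a central angle δ ≈ 0.613 rad (35.1°) between the endpoints.
Interpolate at f = 0.62 with slerp weights a = sin((1−f)δ)/sin δ ≈ 0.401, b = sin(fδ)/sin δ ≈ 0.645.
p = a·p₁ + b·p₂ ≈ (-0.303, 0.932, -0.197); φ = arcsin(p_z) ≈ -11.38°, λ = atan2(p_y, p_x) ≈ 107.98°.

≈ 11°S, 108°E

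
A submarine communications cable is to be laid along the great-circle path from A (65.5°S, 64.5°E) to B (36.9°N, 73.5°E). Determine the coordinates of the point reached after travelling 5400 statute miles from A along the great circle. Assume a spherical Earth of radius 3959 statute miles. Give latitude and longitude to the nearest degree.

The haversine formula gives a central angle δ ≈ 1.791 rad (102.6°) between the endpoints. The total great-circle distance is δ·R ≈ 1.791 × 3959 ≈ 7092 mi, so the target fraction is f = 5400/7092 ≈ 0.761.
Interpolate at f ≈ 0.761 with slerp weights a = sin((1−f)δ)/sin δ ≈ 0.425, b = sin(fδ)/sin δ ≈ 1.003.
p = a·p₁ + b·p₂ ≈ (0.304, 0.928, 0.216); φ = arcsin(p_z) ≈ 12.45°, λ = atan2(p_y, p_x) ≈ 71.88°.

≈ (12°N, 72°E)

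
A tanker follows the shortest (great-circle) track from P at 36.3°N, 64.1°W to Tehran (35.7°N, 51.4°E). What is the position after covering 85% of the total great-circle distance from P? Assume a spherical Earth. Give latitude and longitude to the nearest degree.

≈ 44°N, 38°E

Write both endpoints as unit vectors p₁, p₂ with components (cos φ cos λ, cos φ sin λ, sin φ).
The central angle between the endpoints is δ = arccos(p₁·p₂) ≈ 1.507 rad (86.3°).
Interpolate at f = 0.85 with slerp weights a = sin((1−f)δ)/sin δ ≈ 0.225, b = sin(fδ)/sin δ ≈ 0.960.
p = a·p₁ + b·p₂ ≈ (0.566, 0.447, 0.693); φ = arcsin(p_z) ≈ 43.89°, λ = atan2(p_y, p_x) ≈ 38.30°.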